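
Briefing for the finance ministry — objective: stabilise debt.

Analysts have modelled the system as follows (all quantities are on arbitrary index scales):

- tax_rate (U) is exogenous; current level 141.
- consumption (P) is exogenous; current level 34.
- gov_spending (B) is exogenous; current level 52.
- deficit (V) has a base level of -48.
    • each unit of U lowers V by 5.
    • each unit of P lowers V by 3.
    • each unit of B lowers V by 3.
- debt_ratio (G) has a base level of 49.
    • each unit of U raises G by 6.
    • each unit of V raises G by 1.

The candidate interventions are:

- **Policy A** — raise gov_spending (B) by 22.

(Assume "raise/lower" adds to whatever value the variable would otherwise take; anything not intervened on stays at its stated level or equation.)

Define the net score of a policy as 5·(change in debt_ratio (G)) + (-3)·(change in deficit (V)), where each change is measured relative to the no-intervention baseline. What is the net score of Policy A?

Baseline:
  U = 141
  P = 34
  B = 52
  V = -48 − 5·141 − 3·34 − 3·52 = -1011
  G = 49 + 6·141 + (-1011) = -116
Policy A (B + 22):
  U = 141
  P = 34
  B = 52 + 22 = 74
  V = -48 − 5·141 − 3·34 − 3·74 = -1077
  G = 49 + 6·141 + (-1077) = -182
ΔG = -182 − (-116) = -66; ΔV = -1077 − (-1011) = -66
Score = 5·(-66) + (-3)·(-66) = -132

-132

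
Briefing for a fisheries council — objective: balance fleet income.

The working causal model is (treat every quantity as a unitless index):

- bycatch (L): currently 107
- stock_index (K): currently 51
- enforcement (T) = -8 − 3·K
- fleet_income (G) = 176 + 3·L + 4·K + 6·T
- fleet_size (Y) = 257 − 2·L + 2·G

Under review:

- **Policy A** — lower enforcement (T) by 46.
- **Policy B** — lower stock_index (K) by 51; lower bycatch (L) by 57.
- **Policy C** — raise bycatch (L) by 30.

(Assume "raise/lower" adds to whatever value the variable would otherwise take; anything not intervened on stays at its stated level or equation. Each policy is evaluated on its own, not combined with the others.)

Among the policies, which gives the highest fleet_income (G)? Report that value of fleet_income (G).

Policy A (T − 46):
  L = 107
  K = 51
  T = -8 − 3·51 (−46 from intervention) = -207
  G = 176 + 3·107 + 4·51 + 6·(-207) = -541
Policy B (K − 51, L − 57):
  L = 107 − 57 = 50
  K = 51 − 51 = 0
  T = -8 − 3·0 = -8
  G = 176 + 3·50 + 4·0 + 6·(-8) = 278
Policy C (L + 30):
  L = 107 + 30 = 137
  K = 51
  T = -8 − 3·51 = -161
  G = 176 + 3·137 + 4·51 + 6·(-161) = -175
Comparing — Policy A: G=-541, Policy B: G=278, Policy C: G=-175. Highest is 278 (Policy B).

278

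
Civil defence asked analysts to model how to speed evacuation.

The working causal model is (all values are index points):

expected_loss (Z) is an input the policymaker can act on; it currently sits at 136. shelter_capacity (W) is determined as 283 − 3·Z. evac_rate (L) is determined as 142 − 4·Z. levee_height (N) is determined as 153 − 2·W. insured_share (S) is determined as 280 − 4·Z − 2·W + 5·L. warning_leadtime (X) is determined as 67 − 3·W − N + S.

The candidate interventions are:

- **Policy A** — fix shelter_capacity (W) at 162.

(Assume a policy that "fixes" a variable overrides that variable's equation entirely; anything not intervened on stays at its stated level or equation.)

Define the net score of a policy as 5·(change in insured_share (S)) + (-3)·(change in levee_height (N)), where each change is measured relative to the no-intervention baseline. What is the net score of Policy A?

-1148

Baseline:
  Z = 136
  W = 283 − 3·136 = -125
  L = 142 − 4·136 = -402
  N = 153 − 2·(-125) = 403
  S = 280 − 4·136 − 2·(-125) + 5·(-402) = -2024
Policy A (W := 162):
  Z = 136
  W = 162
  L = 142 − 4·136 = -402
  N = 153 − 2·162 = -171
  S = 280 − 4·136 − 2·162 + 5·(-402) = -2598
ΔS = -2598 − (-2024) = -574; ΔN = -171 − 403 = -574
Score = 5·(-574) + (-3)·(-574) = -1148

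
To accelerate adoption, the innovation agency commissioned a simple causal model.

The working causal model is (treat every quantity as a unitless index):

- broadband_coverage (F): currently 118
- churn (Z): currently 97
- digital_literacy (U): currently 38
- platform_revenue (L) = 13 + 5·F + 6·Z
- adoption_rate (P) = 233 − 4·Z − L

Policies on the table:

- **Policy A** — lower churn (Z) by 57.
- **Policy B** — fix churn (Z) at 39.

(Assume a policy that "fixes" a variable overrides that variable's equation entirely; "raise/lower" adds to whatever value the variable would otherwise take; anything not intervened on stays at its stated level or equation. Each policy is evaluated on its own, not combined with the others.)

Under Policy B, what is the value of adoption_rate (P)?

-760

Policy B (Z := 39):
  F = 118
  Z = 39
  L = 13 + 5·118 + 6·39 = 837
  P = 233 − 4·39 − 837 = -760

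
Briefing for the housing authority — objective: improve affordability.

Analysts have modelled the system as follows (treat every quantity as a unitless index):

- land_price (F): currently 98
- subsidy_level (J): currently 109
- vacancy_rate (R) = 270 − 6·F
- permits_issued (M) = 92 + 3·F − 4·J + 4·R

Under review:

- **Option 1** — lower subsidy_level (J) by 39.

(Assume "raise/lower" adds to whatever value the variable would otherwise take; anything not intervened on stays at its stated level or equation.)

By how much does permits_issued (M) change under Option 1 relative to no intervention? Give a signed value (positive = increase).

156

Baseline:
  F = 98
  J = 109
  R = 270 − 6·98 = -318
  M = 92 + 3·98 − 4·109 + 4·(-318) = -1322
Option 1 (J − 39):
  F = 98
  J = 109 − 39 = 70
  R = 270 − 6·98 = -318
  M = 92 + 3·98 − 4·70 + 4·(-318) = -1166
Change in M: -1166 − (-1322) = 156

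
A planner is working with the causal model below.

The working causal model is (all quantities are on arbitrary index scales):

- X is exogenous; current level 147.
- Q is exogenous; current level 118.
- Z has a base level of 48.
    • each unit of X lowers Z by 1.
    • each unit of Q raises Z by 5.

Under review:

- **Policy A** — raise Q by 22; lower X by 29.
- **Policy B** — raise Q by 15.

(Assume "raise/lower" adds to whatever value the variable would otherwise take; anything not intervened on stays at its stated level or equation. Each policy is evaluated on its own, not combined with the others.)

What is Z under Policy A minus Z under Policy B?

64

Policy A (Q + 22, X − 29):
  X = 147 − 29 = 118
  Q = 118 + 22 = 140
  Z = 48 − 118 + 5·140 = 630
Policy B (Q + 15):
  X = 147
  Q = 118 + 15 = 133
  Z = 48 − 147 + 5·133 = 566
Z: 630 − 566 = 64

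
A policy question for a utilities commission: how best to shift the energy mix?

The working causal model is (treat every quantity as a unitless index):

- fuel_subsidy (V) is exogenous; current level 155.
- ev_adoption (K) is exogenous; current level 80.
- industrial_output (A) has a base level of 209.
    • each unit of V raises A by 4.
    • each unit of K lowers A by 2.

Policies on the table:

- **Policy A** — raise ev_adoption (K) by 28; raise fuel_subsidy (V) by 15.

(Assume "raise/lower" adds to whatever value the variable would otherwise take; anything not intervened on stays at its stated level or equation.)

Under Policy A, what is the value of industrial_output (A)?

673

Policy A (K + 28, V + 15):
  V = 155 + 15 = 170
  K = 80 + 28 = 108
  A = 209 + 4·170 − 2·108 = 673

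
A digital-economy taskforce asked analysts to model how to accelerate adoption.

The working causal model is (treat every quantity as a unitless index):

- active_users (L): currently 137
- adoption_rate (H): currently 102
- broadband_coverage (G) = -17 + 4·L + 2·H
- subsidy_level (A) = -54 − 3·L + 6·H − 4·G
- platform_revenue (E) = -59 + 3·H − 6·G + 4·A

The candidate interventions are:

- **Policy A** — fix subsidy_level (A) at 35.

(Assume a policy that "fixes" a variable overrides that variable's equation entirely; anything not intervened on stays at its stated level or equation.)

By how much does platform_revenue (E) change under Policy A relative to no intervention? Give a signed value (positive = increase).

11312

Baseline:
  L = 137
  H = 102
  G = -17 + 4·137 + 2·102 = 735
  A = -54 − 3·137 + 6·102 − 4·735 = -2793
  E = -59 + 3·102 − 6·735 + 4·(-2793) = -15335
Policy A (A := 35):
  L = 137
  H = 102
  G = -17 + 4·137 + 2·102 = 735
  A = 35
  E = -59 + 3·102 − 6·735 + 4·35 = -4023
Change in E: -4023 − (-15335) = 11312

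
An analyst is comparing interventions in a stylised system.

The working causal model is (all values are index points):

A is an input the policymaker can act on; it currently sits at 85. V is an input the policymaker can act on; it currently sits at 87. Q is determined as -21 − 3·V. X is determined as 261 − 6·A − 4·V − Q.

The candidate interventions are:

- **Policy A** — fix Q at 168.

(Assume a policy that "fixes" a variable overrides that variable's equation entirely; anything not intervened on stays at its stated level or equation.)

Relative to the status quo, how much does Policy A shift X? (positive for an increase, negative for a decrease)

Baseline:
  A = 85
  V = 87
  Q = -21 − 3·87 = -282
  X = 261 − 6·85 − 4·87 − (-282) = -315
Policy A (Q := 168):
  A = 85
  V = 87
  Q = 168
  X = 261 − 6·85 − 4·87 − 168 = -765
Change in X: -765 − (-315) = -450

-450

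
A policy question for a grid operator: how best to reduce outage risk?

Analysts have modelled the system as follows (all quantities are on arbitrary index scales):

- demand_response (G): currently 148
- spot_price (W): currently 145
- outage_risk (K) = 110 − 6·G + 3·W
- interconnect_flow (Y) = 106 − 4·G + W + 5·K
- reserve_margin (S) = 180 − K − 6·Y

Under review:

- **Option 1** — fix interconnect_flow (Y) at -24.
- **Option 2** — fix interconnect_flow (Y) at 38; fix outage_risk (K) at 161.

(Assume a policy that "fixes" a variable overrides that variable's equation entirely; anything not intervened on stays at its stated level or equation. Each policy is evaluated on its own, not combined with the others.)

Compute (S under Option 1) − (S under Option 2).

876

Option 1 (Y := -24):
  G = 148
  W = 145
  K = 110 − 6·148 + 3·145 = -343
  Y = -24
  S = 180 − (-343) − 6·(-24) = 667
Option 2 (Y := 38, K := 161):
  G = 148
  W = 145
  K = 161
  Y = 38
  S = 180 − 161 − 6·38 = -209
S: 667 − (-209) = 876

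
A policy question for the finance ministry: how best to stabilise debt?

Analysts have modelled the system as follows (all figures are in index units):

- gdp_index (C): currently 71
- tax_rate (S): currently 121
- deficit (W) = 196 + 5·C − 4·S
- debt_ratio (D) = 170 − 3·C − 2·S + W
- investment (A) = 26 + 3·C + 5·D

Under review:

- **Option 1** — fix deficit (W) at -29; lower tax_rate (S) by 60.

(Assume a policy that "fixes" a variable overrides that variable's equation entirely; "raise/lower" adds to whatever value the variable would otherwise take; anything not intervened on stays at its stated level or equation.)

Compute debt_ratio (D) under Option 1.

Option 1 (W := -29, S − 60):
  C = 71
  S = 121 − 60 = 61
  W = -29
  D = 170 − 3·71 − 2·61 + (-29) = -194

-194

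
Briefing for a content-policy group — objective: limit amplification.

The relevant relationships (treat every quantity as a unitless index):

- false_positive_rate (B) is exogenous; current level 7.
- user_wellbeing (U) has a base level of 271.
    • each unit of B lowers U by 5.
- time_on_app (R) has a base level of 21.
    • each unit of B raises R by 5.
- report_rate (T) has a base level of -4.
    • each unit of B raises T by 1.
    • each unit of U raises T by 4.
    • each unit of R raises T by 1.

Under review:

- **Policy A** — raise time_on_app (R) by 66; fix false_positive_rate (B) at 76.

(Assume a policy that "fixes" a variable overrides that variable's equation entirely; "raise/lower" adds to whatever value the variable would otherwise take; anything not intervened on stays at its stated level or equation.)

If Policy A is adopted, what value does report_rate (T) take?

Policy A (R + 66, B := 76):
  B = 76
  U = 271 − 5·76 = -109
  R = 21 + 5·76 (+66 from intervention) = 467
  T = -4 + 76 + 4·(-109) + 467 = 103

103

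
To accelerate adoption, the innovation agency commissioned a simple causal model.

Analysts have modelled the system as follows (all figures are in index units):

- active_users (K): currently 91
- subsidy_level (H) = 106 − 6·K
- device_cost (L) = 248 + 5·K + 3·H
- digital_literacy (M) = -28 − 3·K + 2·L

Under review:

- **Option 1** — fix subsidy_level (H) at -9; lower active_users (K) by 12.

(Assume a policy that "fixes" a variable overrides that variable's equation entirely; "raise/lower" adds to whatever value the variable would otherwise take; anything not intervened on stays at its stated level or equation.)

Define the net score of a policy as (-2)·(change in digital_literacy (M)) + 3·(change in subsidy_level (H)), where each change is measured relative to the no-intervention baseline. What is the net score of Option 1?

-3711

Baseline:
  K = 91
  H = 106 − 6·91 = -440
  L = 248 + 5·91 + 3·(-440) = -617
  M = -28 − 3·91 + 2·(-617) = -1535
Option 1 (H := -9, K − 12):
  K = 91 − 12 = 79
  H = -9
  L = 248 + 5·79 + 3·(-9) = 616
  M = -28 − 3·79 + 2·616 = 967
ΔM = 967 − (-1535) = 2502; ΔH = -9 − (-440) = 431
Score = (-2)·2502 + 3·431 = -3711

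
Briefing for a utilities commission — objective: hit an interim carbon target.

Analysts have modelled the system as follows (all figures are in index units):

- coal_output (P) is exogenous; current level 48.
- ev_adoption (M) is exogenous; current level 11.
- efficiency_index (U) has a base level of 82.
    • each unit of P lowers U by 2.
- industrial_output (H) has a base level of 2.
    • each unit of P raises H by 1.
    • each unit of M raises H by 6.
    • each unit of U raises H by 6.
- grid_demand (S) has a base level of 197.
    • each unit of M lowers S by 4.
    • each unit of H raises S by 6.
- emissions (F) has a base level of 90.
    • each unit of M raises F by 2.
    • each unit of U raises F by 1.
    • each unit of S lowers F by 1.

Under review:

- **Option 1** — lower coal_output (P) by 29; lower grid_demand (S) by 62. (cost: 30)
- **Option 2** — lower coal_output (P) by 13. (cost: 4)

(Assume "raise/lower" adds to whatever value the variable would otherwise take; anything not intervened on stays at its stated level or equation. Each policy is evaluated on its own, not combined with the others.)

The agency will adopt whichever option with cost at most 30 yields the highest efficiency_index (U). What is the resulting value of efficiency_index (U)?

Option 1 (P − 29, S − 62):
  P = 48 − 29 = 19
  U = 82 − 2·19 = 44
Option 2 (P − 13):
  P = 48 − 13 = 35
  U = 82 − 2·35 = 12
Comparing — Option 1: U=44, Option 2: U=12. Highest is 44 (Option 1).

44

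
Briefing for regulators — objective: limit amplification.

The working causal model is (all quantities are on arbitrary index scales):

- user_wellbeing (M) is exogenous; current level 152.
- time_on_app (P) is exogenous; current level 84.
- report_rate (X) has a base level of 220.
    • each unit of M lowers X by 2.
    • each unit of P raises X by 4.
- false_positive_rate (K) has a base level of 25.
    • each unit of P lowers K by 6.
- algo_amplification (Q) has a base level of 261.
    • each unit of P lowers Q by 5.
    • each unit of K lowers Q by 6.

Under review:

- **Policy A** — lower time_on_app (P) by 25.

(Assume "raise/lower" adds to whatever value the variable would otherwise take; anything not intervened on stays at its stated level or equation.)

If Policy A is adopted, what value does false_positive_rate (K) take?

-329

Policy A (P − 25):
  P = 84 − 25 = 59
  K = 25 − 6·59 = -329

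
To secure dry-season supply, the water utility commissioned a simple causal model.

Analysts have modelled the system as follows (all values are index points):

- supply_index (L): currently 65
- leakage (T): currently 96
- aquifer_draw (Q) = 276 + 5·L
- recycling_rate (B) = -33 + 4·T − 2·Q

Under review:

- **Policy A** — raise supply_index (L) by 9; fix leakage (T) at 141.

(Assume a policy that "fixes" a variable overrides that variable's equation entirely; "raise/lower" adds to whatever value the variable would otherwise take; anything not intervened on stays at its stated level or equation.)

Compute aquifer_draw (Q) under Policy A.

Policy A (L + 9, T := 141):
  L = 65 + 9 = 74
  Q = 276 + 5·74 = 646

646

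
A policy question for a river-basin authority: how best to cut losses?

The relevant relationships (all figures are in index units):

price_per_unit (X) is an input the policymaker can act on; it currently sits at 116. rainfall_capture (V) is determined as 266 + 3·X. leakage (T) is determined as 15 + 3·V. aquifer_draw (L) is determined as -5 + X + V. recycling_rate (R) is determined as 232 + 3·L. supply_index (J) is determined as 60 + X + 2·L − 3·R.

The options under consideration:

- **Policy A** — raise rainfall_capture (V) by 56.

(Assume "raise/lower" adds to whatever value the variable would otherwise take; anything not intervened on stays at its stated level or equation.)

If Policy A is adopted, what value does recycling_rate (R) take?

Policy A (V + 56):
  X = 116
  V = 266 + 3·116 (+56 from intervention) = 670
  L = -5 + 116 + 670 = 781
  R = 232 + 3·781 = 2575

2575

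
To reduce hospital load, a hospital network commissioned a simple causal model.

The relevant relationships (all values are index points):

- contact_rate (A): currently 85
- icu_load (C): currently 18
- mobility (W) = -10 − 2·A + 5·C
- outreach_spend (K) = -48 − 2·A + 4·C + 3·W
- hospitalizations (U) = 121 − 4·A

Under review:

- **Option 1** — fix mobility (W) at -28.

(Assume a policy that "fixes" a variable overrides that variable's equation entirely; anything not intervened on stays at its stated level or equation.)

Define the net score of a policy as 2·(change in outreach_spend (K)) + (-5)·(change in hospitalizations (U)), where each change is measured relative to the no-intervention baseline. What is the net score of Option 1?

372

Baseline:
  A = 85
  C = 18
  W = -10 − 2·85 + 5·18 = -90
  K = -48 − 2·85 + 4·18 + 3·(-90) = -416
  U = 121 − 4·85 = -219
Option 1 (W := -28):
  A = 85
  C = 18
  W = -28
  K = -48 − 2·85 + 4·18 + 3·(-28) = -230
  U = 121 − 4·85 = -219
ΔK = -230 − (-416) = 186; ΔU = -219 − (-219) = 0
Score = 2·186 + (-5)·0 = 372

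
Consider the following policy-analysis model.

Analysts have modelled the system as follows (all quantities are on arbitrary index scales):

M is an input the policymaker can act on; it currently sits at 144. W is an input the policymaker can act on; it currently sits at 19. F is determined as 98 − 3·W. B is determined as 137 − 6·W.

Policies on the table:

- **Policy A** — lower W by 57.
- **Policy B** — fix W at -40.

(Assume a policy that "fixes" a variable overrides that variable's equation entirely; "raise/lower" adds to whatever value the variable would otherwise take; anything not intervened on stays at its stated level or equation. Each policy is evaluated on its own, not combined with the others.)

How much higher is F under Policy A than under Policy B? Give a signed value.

-6

Policy A (W − 57):
  W = 19 − 57 = -38
  F = 98 − 3·(-38) = 212
Policy B (W := -40):
  W = -40
  F = 98 − 3·(-40) = 218
F: 212 − 218 = -6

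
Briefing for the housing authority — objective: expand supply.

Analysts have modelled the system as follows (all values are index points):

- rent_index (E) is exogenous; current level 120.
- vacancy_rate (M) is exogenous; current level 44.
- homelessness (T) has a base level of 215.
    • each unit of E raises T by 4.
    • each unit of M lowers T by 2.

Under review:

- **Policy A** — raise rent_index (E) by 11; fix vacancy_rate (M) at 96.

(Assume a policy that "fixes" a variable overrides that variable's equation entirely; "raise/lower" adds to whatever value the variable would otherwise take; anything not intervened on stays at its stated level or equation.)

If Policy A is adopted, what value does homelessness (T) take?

547

Policy A (E + 11, M := 96):
  E = 120 + 11 = 131
  M = 96
  T = 215 + 4·131 − 2·96 = 547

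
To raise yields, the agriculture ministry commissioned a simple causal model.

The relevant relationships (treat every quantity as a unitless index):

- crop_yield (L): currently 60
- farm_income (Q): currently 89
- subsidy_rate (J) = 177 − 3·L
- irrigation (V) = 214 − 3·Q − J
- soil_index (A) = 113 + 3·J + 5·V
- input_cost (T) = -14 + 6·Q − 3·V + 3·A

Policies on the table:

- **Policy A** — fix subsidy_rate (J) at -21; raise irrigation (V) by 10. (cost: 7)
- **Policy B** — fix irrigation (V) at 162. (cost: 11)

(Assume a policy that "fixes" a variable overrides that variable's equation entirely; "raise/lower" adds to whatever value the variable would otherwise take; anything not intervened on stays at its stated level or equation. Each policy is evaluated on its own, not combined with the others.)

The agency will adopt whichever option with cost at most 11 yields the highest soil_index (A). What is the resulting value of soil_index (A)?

Policy A (J := -21, V + 10):
  L = 60
  Q = 89
  J = -21
  V = 214 − 3·89 − (-21) (+10 from intervention) = -22
  A = 113 + 3·(-21) + 5·(-22) = -60
Policy B (V := 162):
  L = 60
  Q = 89
  J = 177 − 3·60 = -3
  V = 162
  A = 113 + 3·(-3) + 5·162 = 914
Comparing — Policy A: A=-60, Policy B: A=914. Highest is 914 (Policy B).

914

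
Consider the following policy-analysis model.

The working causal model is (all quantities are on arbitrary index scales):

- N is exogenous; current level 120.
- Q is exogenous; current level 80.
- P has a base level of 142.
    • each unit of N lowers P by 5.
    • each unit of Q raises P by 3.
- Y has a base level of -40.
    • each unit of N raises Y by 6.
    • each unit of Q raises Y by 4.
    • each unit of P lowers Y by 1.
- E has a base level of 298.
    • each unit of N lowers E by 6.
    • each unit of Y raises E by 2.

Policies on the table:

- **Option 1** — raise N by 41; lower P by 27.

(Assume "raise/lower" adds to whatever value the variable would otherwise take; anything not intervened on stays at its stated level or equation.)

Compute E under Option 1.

2724

Option 1 (N + 41, P − 27):
  N = 120 + 41 = 161
  Q = 80
  P = 142 − 5·161 + 3·80 (−27 from intervention) = -450
  Y = -40 + 6·161 + 4·80 − (-450) = 1696
  E = 298 − 6·161 + 2·1696 = 2724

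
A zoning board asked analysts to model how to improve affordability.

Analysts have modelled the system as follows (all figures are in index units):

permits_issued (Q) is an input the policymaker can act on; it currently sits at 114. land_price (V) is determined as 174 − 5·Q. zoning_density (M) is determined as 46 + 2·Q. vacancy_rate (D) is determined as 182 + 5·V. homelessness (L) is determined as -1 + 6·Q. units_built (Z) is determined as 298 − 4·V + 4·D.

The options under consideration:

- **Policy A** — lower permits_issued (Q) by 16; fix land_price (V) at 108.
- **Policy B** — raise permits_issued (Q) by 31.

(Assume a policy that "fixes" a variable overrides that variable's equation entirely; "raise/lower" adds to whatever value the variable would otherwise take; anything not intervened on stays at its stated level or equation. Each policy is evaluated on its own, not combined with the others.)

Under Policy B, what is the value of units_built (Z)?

-7790

Policy B (Q + 31):
  Q = 114 + 31 = 145
  V = 174 − 5·145 = -551
  D = 182 + 5·(-551) = -2573
  Z = 298 − 4·(-551) + 4·(-2573) = -7790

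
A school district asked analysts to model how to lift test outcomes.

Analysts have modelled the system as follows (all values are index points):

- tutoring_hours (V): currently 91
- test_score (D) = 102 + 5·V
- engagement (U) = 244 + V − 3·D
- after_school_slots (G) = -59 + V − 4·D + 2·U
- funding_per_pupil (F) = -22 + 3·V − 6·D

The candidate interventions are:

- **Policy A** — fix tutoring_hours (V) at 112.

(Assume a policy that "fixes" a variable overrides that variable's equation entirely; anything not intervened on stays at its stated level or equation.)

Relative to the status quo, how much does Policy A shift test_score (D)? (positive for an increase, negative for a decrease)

105

Baseline:
  V = 91
  D = 102 + 5·91 = 557
Policy A (V := 112):
  V = 112
  D = 102 + 5·112 = 662
Change in D: 662 − 557 = 105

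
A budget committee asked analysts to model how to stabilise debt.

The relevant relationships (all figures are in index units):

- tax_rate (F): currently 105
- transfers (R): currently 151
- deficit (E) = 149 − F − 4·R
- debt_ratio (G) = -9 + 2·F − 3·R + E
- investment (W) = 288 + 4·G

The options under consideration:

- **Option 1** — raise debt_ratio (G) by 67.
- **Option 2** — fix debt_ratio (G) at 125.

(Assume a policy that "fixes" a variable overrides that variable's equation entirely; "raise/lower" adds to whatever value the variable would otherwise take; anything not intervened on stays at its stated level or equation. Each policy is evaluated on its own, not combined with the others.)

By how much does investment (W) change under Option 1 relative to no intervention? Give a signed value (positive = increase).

Baseline:
  F = 105
  R = 151
  E = 149 − 105 − 4·151 = -560
  G = -9 + 2·105 − 3·151 + (-560) = -812
  W = 288 + 4·(-812) = -2960
Option 1 (G + 67):
  F = 105
  R = 151
  E = 149 − 105 − 4·151 = -560
  G = -9 + 2·105 − 3·151 + (-560) (+67 from intervention) = -745
  W = 288 + 4·(-745) = -2692
Change in W: -2692 − (-2960) = 268

268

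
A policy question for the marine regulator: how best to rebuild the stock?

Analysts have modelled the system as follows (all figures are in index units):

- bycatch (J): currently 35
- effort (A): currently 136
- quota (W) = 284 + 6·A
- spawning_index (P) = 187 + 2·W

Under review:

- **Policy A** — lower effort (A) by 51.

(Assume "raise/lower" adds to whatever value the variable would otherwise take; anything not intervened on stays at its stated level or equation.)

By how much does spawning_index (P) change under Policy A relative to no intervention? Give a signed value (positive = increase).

Baseline:
  A = 136
  W = 284 + 6·136 = 1100
  P = 187 + 2·1100 = 2387
Policy A (A − 51):
  A = 136 − 51 = 85
  W = 284 + 6·85 = 794
  P = 187 + 2·794 = 1775
Change in P: 1775 − 2387 = -612

-612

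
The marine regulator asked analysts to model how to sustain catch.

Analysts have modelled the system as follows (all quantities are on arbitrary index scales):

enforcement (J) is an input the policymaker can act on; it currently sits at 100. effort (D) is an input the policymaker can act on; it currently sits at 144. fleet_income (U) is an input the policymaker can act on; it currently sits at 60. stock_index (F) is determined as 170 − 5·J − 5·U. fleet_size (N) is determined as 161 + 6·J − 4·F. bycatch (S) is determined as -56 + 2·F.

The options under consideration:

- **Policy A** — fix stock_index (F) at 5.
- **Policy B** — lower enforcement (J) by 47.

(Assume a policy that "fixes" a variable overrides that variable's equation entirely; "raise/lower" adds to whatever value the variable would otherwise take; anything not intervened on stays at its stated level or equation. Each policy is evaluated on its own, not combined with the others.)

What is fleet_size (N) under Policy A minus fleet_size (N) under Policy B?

-1318

Policy A (F := 5):
  J = 100
  U = 60
  F = 5
  N = 161 + 6·100 − 4·5 = 741
Policy B (J − 47):
  J = 100 − 47 = 53
  U = 60
  F = 170 − 5·53 − 5·60 = -395
  N = 161 + 6·53 − 4·(-395) = 2059
N: 741 − 2059 = -1318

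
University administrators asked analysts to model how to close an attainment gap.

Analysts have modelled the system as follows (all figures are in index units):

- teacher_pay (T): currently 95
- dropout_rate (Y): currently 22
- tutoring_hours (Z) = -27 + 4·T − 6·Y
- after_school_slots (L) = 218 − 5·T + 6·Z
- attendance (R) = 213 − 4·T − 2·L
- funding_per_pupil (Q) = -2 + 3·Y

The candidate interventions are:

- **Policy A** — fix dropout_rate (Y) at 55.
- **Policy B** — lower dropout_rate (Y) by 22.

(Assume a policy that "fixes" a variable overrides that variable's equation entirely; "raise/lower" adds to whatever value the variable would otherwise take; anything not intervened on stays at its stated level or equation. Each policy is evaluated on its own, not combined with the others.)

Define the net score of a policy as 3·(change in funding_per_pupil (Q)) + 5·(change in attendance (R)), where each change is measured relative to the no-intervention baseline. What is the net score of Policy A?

Baseline:
  T = 95
  Y = 22
  Z = -27 + 4·95 − 6·22 = 221
  L = 218 − 5·95 + 6·221 = 1069
  R = 213 − 4·95 − 2·1069 = -2305
  Q = -2 + 3·22 = 64
Policy A (Y := 55):
  T = 95
  Y = 55
  Z = -27 + 4·95 − 6·55 = 23
  L = 218 − 5·95 + 6·23 = -119
  R = 213 − 4·95 − 2·(-119) = 71
  Q = -2 + 3·55 = 163
ΔQ = 163 − 64 = 99; ΔR = 71 − (-2305) = 2376
Score = 3·99 + 5·2376 = 12177

12177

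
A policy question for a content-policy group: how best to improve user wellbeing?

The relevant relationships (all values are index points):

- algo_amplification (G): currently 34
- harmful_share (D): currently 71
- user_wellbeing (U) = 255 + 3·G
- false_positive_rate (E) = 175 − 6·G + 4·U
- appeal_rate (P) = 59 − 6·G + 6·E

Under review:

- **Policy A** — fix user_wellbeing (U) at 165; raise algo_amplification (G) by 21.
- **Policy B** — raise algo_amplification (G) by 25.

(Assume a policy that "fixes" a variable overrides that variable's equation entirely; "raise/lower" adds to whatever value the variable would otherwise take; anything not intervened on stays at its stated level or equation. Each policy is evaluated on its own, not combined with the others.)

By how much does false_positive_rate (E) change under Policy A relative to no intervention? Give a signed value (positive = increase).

-894

Baseline:
  G = 34
  U = 255 + 3·34 = 357
  E = 175 − 6·34 + 4·357 = 1399
Policy A (U := 165, G + 21):
  G = 34 + 21 = 55
  U = 165
  E = 175 − 6·55 + 4·165 = 505
Change in E: 505 − 1399 = -894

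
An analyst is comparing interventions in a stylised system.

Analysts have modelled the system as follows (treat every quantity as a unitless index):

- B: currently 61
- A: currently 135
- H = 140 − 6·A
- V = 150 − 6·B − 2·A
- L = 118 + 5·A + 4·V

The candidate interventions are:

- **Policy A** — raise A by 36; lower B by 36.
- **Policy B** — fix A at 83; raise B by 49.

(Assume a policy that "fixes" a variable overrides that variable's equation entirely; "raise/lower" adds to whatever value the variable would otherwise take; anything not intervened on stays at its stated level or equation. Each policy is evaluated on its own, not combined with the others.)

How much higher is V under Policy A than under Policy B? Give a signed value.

334

Policy A (A + 36, B − 36):
  B = 61 − 36 = 25
  A = 135 + 36 = 171
  V = 150 − 6·25 − 2·171 = -342
Policy B (A := 83, B + 49):
  B = 61 + 49 = 110
  A = 83
  V = 150 − 6·110 − 2·83 = -676
V: -342 − (-676) = 334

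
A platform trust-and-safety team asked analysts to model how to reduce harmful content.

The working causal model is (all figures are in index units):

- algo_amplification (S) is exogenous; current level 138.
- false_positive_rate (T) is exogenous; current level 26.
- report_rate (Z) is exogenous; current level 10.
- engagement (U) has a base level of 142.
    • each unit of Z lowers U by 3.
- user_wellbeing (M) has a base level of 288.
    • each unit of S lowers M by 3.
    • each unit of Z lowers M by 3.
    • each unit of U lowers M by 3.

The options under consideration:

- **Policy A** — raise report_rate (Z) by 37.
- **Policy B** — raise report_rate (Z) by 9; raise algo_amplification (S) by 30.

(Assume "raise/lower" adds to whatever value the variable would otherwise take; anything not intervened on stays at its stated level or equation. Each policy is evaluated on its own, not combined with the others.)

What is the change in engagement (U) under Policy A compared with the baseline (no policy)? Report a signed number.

Baseline:
  Z = 10
  U = 142 − 3·10 = 112
Policy A (Z + 37):
  Z = 10 + 37 = 47
  U = 142 − 3·47 = 1
Change in U: 1 − 112 = -111

-111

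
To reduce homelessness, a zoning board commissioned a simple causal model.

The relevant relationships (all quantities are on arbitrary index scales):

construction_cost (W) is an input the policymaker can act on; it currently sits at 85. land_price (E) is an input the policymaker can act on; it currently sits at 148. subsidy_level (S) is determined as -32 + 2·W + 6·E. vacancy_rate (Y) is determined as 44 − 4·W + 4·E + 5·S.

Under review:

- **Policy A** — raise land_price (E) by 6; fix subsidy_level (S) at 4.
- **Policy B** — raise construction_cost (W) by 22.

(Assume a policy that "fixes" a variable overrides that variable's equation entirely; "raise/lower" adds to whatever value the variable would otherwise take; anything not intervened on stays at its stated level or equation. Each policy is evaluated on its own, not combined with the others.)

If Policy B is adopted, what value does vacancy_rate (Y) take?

5558

Policy B (W + 22):
  W = 85 + 22 = 107
  E = 148
  S = -32 + 2·107 + 6·148 = 1070
  Y = 44 − 4·107 + 4·148 + 5·1070 = 5558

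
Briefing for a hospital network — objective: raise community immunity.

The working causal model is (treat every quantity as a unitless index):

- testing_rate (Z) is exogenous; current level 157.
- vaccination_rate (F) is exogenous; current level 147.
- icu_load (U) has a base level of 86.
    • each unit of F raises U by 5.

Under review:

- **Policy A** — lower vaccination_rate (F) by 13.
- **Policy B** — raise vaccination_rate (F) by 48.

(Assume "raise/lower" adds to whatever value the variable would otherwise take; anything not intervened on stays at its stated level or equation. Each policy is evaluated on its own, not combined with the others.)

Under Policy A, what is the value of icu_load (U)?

756

Policy A (F − 13):
  F = 147 − 13 = 134
  U = 86 + 5·134 = 756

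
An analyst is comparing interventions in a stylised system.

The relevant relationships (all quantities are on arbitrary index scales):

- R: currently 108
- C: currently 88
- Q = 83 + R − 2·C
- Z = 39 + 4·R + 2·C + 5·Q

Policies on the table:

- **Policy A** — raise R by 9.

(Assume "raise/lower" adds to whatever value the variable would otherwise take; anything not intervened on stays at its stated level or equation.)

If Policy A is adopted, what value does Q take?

Policy A (R + 9):
  R = 108 + 9 = 117
  C = 88
  Q = 83 + 117 − 2·88 = 24

24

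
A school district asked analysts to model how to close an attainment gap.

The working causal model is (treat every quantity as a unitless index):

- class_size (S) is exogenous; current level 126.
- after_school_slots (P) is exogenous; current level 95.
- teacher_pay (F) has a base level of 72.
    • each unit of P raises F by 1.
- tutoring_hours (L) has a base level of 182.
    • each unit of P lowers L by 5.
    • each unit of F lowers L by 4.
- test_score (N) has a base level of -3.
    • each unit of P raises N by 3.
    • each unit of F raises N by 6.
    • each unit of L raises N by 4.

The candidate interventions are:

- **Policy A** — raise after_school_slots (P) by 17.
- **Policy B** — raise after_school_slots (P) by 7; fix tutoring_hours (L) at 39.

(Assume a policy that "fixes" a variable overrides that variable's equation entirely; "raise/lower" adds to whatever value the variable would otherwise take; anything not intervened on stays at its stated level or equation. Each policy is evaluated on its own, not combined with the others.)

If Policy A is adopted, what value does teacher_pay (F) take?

184

Policy A (P + 17):
  P = 95 + 17 = 112
  F = 72 + 112 = 184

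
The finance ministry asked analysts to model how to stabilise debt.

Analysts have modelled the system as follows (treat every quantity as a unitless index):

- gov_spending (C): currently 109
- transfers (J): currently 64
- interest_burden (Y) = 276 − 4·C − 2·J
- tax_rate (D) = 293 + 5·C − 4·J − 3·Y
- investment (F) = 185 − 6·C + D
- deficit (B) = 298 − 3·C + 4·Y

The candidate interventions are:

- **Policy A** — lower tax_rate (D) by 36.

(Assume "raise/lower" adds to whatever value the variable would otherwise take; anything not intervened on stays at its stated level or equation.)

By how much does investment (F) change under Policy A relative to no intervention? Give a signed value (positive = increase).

-36

Baseline:
  C = 109
  J = 64
  Y = 276 − 4·109 − 2·64 = -288
  D = 293 + 5·109 − 4·64 − 3·(-288) = 1446
  F = 185 − 6·109 + 1446 = 977
Policy A (D − 36):
  C = 109
  J = 64
  Y = 276 − 4·109 − 2·64 = -288
  D = 293 + 5·109 − 4·64 − 3·(-288) (−36 from intervention) = 1410
  F = 185 − 6·109 + 1410 = 941
Change in F: 941 − 977 = -36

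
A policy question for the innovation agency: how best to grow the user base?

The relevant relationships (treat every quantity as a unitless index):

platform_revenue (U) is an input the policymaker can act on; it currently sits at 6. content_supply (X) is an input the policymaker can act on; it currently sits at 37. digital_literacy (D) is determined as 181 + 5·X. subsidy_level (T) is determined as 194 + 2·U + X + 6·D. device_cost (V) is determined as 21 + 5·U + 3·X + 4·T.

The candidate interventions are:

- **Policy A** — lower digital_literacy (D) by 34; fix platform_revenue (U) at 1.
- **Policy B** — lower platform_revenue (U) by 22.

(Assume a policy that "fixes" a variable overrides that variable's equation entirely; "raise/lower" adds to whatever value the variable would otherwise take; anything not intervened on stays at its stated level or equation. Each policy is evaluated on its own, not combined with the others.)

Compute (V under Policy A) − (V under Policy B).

-595

Policy A (D − 34, U := 1):
  U = 1
  X = 37
  D = 181 + 5·37 (−34 from intervention) = 332
  T = 194 + 2·1 + 37 + 6·332 = 2225
  V = 21 + 5·1 + 3·37 + 4·2225 = 9037
Policy B (U − 22):
  U = 6 − 22 = -16
  X = 37
  D = 181 + 5·37 = 366
  T = 194 + 2·(-16) + 37 + 6·366 = 2395
  V = 21 + 5·(-16) + 3·37 + 4·2395 = 9632
V: 9037 − 9632 = -595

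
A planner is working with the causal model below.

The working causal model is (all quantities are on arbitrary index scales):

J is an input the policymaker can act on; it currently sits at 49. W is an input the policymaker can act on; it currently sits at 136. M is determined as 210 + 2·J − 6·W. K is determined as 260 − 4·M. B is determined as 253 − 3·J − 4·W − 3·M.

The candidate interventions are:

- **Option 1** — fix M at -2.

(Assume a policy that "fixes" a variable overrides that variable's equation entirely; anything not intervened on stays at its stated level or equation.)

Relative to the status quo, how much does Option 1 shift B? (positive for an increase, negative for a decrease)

-1518

Baseline:
  J = 49
  W = 136
  M = 210 + 2·49 − 6·136 = -508
  B = 253 − 3·49 − 4·136 − 3·(-508) = 1086
Option 1 (M := -2):
  J = 49
  W = 136
  M = -2
  B = 253 − 3·49 − 4·136 − 3·(-2) = -432
Change in B: -432 − 1086 = -1518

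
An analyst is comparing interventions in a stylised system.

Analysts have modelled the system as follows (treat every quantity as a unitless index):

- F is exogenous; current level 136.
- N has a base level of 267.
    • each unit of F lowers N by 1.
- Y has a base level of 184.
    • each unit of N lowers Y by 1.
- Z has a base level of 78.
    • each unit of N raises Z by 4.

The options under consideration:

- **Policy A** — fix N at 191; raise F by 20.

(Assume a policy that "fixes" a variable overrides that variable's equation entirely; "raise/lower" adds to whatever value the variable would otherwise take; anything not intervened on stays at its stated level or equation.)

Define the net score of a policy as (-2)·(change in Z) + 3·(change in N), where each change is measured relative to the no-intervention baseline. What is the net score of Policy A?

Baseline:
  F = 136
  N = 267 − 136 = 131
  Z = 78 + 4·131 = 602
Policy A (N := 191, F + 20):
  F = 136 + 20 = 156
  N = 191
  Z = 78 + 4·191 = 842
ΔZ = 842 − 602 = 240; ΔN = 191 − 131 = 60
Score = (-2)·240 + 3·60 = -300

-300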